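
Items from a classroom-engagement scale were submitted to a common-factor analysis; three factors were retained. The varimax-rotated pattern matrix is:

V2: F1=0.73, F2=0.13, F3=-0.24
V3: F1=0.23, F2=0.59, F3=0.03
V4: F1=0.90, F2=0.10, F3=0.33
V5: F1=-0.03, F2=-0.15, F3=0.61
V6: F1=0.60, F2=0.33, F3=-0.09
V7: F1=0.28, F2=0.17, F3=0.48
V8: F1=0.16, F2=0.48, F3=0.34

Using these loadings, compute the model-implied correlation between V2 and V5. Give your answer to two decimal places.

r̂ = Σ λ_i·λ_j across factors = (0.73)(-0.03) + (0.13)(-0.15) + (-0.24)(0.61)
  = -0.0219 -0.0195 -0.1464 = -0.1878

-0.19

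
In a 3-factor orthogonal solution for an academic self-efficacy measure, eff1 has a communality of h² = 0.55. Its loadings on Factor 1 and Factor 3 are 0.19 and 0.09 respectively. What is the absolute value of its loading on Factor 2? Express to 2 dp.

0.71

Under orthogonal rotation h² = Σλ², so λ_Factor 2² = h² − (0.0442) = 0.55 − 0.0442 = 0.5058.
|λ| = √0.5058 = 0.7112.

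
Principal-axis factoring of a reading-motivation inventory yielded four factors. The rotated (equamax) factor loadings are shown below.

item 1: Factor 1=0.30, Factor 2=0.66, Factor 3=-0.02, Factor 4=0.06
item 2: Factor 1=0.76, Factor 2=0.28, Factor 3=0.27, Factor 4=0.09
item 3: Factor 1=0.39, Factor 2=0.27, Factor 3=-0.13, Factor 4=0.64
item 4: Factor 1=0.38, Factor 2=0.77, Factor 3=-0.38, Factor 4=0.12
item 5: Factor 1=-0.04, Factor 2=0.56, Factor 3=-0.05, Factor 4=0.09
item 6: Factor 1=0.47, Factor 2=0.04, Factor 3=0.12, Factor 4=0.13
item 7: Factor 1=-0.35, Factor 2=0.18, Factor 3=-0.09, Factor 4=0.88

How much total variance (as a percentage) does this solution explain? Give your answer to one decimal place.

SS loadings by factor: 1.3091, 1.5274, 0.2596, 1.2351; total = 4.3312.
Total variance with 7 standardized items is 7, so the solution explains 4.3312/7 = 0.6187 = 61.87%.

61.9%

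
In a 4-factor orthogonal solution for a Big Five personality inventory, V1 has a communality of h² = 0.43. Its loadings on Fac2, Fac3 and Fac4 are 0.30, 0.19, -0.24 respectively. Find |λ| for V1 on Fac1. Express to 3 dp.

0.496

Under orthogonal rotation h² = Σλ², so λ_Fac1² = h² − (0.1837) = 0.43 − 0.1837 = 0.2463.
|λ| = √0.2463 = 0.4963.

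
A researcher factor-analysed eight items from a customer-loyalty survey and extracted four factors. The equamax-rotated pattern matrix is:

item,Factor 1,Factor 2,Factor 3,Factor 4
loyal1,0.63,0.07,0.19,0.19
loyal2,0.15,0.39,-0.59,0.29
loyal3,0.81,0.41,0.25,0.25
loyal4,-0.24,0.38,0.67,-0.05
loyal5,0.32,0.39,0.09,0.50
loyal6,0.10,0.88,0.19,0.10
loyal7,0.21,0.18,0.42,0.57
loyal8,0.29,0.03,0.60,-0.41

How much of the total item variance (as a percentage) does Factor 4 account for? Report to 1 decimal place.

11.7%

SS loadings for Factor 4 = 0.19² + 0.29² + 0.25² + (-0.05)² + 0.50² + 0.10² + 0.57² + (-0.41)² = 0.9382
With 8 standardized items, total variance = 8. Proportion = 0.9382/8 = 0.1173 → 11.73%.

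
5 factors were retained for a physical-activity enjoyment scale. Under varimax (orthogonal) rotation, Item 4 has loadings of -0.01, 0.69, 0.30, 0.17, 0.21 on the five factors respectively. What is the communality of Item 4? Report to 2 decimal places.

h² = (-0.01)² + 0.69² + 0.30² + 0.17² + 0.21² = 0.0001 + 0.4761 + 0.0900 + 0.0289 + 0.0441 = 0.6392

0.64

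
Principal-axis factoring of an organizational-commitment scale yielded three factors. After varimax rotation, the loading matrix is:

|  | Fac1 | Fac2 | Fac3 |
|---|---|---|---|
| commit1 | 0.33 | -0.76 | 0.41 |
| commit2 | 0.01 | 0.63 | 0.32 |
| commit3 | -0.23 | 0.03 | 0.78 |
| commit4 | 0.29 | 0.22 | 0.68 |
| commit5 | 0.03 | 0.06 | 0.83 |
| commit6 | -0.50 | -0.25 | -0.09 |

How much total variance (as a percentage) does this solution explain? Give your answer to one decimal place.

60.4%

Communalities: 0.8546, 0.4994, 0.6622, 0.5949, 0.6934, 0.3206; Σh² = 3.6251.
Total variance with 6 standardized items is 6, so the solution explains 3.6251/6 = 0.6042 = 60.42%.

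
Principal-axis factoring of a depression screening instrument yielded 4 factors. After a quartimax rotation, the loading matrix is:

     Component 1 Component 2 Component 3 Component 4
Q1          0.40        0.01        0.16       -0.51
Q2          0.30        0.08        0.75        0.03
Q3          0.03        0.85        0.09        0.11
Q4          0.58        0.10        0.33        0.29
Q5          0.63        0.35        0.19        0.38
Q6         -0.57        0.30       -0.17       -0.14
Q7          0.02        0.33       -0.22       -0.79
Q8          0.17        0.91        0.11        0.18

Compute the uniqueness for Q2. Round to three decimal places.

0.340

h² = 0.30² + 0.08² + 0.75² + 0.03² = 0.0900 + 0.0064 + 0.5625 + 0.0009 = 0.6598
Uniqueness u² = 1 − h² = 1 − 0.6598 = 0.3402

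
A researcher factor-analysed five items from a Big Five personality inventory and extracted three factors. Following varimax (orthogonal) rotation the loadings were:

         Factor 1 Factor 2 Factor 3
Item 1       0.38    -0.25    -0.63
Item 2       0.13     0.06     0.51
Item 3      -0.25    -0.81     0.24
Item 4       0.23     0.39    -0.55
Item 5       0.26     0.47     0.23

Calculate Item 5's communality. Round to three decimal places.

h² = 0.26² + 0.47² + 0.23² = 0.0676 + 0.2209 + 0.0529 = 0.3414

0.341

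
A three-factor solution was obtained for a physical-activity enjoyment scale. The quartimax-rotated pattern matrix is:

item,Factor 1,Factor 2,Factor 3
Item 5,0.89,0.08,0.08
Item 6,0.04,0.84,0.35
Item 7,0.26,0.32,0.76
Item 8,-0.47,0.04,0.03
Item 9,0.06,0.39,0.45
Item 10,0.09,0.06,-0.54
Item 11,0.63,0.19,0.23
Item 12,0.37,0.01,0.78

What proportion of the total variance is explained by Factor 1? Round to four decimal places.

0.2035

SS loadings for Factor 1 = 0.89² + 0.04² + 0.26² + (-0.47)² + 0.06² + 0.09² + 0.63² + 0.37² = 1.6277
Proportion of variance = 1.6277 / 8 = 0.2035.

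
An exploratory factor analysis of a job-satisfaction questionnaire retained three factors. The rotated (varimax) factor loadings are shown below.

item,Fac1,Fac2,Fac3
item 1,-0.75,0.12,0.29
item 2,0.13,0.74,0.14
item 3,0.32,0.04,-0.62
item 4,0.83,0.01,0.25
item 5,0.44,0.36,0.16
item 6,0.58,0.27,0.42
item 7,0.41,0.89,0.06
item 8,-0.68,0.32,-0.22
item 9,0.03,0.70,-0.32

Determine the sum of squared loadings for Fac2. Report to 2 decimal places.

2.15

SS loadings for Fac2 = 0.12² + 0.74² + 0.04² + 0.01² + 0.36² + 0.27² + 0.89² + 0.32² + 0.70² = 0.0144 + 0.5476 + 0.0016 + 0.0001 + 0.1296 + 0.0729 + 0.7921 + 0.1024 + 0.4900 = 2.1507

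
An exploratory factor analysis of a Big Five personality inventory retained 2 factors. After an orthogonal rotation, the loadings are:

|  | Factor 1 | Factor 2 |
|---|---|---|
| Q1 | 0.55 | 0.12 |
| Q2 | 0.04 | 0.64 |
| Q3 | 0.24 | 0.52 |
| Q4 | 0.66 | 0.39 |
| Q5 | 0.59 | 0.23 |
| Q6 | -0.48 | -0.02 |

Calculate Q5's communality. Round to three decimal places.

0.401

h² = 0.59² + 0.23² = 0.3481 + 0.0529 = 0.4010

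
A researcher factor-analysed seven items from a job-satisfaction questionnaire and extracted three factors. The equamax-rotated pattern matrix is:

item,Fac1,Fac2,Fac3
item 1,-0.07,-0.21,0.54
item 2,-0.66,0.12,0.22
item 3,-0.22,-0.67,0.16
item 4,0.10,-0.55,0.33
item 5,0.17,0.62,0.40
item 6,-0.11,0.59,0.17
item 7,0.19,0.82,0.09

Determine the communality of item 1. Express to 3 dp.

h² = (-0.07)² + (-0.21)² + 0.54² = 0.0049 + 0.0441 + 0.2916 = 0.3406

0.341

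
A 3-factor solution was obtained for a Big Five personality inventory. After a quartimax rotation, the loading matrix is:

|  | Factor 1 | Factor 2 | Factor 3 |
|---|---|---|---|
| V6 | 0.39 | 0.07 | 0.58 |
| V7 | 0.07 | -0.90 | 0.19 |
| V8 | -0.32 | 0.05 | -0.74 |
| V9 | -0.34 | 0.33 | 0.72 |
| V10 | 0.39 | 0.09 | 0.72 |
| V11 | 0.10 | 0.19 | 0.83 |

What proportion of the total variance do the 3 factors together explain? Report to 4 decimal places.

Communalities: 0.4934, 0.8510, 0.6525, 0.7429, 0.6786, 0.7350; Σh² = 4.1534.
Total variance with 6 standardized items is 6, so the solution explains 4.1534/6 = 0.6922.

0.6922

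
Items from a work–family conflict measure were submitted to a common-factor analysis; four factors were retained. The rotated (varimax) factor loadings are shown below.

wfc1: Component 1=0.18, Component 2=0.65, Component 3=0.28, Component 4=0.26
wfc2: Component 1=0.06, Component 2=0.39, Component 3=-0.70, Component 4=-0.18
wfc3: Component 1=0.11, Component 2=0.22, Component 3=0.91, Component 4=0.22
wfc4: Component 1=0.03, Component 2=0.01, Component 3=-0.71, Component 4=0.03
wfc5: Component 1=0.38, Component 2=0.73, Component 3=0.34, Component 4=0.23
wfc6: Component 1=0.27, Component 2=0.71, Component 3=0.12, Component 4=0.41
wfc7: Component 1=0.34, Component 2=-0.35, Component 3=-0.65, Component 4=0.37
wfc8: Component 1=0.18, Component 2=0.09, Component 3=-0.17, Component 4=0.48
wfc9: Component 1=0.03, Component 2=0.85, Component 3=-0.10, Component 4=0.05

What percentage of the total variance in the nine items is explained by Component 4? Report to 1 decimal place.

8.2%

SS loadings for Component 4 = 0.26² + (-0.18)² + 0.22² + 0.03² + 0.23² + 0.41² + 0.37² + 0.48² + 0.05² = 0.7401
With 9 standardized items, total variance = 9. Proportion = 0.7401/9 = 0.0822 → 8.22%.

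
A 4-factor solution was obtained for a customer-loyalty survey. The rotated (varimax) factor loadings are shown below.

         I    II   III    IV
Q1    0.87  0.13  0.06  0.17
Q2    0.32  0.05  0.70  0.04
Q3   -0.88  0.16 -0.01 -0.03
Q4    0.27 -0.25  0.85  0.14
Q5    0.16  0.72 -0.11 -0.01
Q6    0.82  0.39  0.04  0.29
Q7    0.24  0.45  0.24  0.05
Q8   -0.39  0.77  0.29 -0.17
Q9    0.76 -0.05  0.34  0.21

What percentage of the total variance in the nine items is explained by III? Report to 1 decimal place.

SS loadings for III = 0.06² + 0.70² + (-0.01)² + 0.85² + (-0.11)² + 0.04² + 0.24² + 0.29² + 0.34² = 1.4872
With 9 standardized items, total variance = 9. Proportion = 1.4872/9 = 0.1652 → 16.52%.

16.5%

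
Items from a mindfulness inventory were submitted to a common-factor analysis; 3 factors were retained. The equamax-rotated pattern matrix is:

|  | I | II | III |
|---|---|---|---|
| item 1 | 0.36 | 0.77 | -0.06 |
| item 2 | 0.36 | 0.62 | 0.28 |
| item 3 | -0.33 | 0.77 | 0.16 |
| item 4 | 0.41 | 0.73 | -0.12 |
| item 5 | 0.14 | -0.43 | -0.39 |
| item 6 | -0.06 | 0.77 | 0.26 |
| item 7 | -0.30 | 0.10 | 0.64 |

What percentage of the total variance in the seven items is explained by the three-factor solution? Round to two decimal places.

Communalities: 0.7261, 0.5924, 0.7274, 0.7154, 0.3566, 0.6641, 0.5096; Σh² = 4.2916.
Total variance with 7 standardized items is 7, so the solution explains 4.2916/7 = 0.6131 = 61.31%.

61.31%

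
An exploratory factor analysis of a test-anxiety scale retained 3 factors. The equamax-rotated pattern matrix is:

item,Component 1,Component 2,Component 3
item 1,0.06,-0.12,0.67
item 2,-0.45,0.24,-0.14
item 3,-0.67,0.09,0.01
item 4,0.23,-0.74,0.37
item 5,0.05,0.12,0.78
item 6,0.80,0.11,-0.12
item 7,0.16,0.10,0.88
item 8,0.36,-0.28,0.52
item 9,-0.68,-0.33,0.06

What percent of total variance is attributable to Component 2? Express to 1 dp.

SS loadings for Component 2 = (-0.12)² + 0.24² + 0.09² + (-0.74)² + 0.12² + 0.11² + 0.10² + (-0.28)² + (-0.33)² = 0.8515
With 9 standardized items, total variance = 9. Proportion = 0.8515/9 = 0.0946 → 9.46%.

9.5%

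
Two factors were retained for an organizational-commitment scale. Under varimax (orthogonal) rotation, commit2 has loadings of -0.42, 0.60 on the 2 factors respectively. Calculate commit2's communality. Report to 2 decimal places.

h² = (-0.42)² + 0.60² = 0.1764 + 0.3600 = 0.5364

0.54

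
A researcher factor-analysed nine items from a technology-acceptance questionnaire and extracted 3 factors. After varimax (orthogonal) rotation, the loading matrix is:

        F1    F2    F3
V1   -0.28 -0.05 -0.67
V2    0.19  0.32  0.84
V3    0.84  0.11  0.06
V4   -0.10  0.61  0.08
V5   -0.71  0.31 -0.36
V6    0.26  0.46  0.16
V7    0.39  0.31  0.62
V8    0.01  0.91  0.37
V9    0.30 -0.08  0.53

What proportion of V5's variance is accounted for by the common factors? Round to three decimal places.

h² = (-0.71)² + 0.31² + (-0.36)² = 0.5041 + 0.0961 + 0.1296 = 0.7298

0.730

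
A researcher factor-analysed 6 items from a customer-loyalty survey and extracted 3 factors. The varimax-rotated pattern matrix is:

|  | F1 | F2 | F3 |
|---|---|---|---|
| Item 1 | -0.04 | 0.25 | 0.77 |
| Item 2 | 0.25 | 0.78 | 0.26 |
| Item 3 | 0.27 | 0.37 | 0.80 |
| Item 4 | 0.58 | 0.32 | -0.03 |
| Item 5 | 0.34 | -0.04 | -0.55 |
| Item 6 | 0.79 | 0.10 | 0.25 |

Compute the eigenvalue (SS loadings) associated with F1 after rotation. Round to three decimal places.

SS loadings for F1 = (-0.04)² + 0.25² + 0.27² + 0.58² + 0.34² + 0.79² = 0.0016 + 0.0625 + 0.0729 + 0.3364 + 0.1156 + 0.6241 = 1.2131

1.213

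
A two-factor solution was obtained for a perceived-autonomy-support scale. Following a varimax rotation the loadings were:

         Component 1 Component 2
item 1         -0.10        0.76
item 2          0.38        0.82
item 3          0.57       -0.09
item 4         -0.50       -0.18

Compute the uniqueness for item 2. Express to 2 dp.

0.18

h² = 0.38² + 0.82² = 0.1444 + 0.6724 = 0.8168
Uniqueness u² = 1 − h² = 1 − 0.8168 = 0.1832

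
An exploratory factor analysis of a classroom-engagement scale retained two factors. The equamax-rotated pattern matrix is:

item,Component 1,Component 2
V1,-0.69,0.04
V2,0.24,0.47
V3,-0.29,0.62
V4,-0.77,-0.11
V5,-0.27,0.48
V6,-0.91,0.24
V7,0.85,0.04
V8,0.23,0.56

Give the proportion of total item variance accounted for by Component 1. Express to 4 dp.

SS loadings for Component 1 = (-0.69)² + 0.24² + (-0.29)² + (-0.77)² + (-0.27)² + (-0.91)² + 0.85² + 0.23² = 2.8871
Proportion of variance = 2.8871 / 8 = 0.3609.

0.3609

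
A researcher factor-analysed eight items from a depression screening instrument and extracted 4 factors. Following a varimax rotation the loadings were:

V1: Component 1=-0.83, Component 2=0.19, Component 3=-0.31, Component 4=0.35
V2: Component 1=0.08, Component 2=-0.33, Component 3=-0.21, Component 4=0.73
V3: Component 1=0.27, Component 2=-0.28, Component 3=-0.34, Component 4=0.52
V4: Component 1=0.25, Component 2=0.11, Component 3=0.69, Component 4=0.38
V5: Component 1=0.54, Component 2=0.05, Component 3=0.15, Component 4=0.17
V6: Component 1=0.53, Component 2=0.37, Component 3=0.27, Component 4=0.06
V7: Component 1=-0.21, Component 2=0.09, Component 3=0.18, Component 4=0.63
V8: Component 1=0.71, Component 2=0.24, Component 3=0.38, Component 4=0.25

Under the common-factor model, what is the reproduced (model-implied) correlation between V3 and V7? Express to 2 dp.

0.18

r̂ = Σ λ_i·λ_j across factors = (0.27)(-0.21) + (-0.28)(0.09) + (-0.34)(0.18) + (0.52)(0.63)
  = -0.0567 -0.0252 -0.0612 +0.3276 = 0.1845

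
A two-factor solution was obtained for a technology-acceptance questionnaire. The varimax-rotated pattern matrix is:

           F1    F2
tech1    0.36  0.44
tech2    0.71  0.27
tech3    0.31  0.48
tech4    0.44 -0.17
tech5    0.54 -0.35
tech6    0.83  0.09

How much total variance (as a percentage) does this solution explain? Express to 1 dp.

42.7%

Communalities: 0.3232, 0.5770, 0.3265, 0.2225, 0.4141, 0.6970; Σh² = 2.5603.
Total variance with 6 standardized items is 6, so the solution explains 2.5603/6 = 0.4267 = 42.67%.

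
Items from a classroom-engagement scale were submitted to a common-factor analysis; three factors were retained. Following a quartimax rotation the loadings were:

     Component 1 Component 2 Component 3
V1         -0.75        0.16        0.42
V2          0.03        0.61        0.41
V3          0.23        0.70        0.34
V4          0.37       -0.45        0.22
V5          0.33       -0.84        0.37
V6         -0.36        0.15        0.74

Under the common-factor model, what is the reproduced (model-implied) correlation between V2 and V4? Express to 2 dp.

r̂ = Σ λ_i·λ_j across factors = (0.03)(0.37) + (0.61)(-0.45) + (0.41)(0.22)
  = +0.0111 -0.2745 +0.0902 = -0.1732

-0.17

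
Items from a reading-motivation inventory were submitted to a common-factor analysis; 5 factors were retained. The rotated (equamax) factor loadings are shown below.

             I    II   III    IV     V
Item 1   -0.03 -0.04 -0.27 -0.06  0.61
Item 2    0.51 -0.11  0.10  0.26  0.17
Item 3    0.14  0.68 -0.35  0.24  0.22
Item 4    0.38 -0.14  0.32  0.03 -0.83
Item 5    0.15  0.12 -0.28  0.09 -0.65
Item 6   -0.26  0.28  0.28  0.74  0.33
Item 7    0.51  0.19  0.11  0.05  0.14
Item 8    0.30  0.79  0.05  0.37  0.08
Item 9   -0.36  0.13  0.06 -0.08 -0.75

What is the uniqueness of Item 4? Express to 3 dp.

0.044

h² = 0.38² + (-0.14)² + 0.32² + 0.03² + (-0.83)² = 0.1444 + 0.0196 + 0.1024 + 0.0009 + 0.6889 = 0.9562
Uniqueness u² = 1 − h² = 1 − 0.9562 = 0.0438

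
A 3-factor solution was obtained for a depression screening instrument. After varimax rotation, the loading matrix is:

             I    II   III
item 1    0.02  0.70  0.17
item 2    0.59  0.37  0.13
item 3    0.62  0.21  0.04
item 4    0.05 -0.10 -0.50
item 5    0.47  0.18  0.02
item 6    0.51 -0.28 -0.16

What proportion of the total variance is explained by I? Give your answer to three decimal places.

SS loadings for I = 0.02² + 0.59² + 0.62² + 0.05² + 0.47² + 0.51² = 1.2164
Proportion of variance = 1.2164 / 6 = 0.2027.

0.203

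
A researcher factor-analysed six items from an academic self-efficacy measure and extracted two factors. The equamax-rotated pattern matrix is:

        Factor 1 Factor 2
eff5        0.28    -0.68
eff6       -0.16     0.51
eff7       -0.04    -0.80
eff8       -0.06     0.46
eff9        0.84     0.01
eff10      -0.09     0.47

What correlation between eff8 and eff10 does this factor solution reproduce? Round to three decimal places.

r̂ = Σ λ_i·λ_j across factors = (-0.06)(-0.09) + (0.46)(0.47)
  = +0.0054 +0.2162 = 0.2216

0.222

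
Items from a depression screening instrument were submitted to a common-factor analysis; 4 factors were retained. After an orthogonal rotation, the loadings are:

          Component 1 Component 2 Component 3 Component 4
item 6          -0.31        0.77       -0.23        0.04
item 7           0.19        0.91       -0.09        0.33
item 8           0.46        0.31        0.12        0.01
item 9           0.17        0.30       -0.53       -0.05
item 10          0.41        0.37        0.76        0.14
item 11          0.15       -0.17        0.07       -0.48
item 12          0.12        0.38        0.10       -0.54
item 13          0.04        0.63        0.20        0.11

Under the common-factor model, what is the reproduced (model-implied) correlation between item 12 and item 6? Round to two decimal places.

r̂ = Σ λ_i·λ_j across factors = (0.12)(-0.31) + (0.38)(0.77) + (0.10)(-0.23) + (-0.54)(0.04)
  = -0.0372 +0.2926 -0.0230 -0.0216 = 0.2108

0.21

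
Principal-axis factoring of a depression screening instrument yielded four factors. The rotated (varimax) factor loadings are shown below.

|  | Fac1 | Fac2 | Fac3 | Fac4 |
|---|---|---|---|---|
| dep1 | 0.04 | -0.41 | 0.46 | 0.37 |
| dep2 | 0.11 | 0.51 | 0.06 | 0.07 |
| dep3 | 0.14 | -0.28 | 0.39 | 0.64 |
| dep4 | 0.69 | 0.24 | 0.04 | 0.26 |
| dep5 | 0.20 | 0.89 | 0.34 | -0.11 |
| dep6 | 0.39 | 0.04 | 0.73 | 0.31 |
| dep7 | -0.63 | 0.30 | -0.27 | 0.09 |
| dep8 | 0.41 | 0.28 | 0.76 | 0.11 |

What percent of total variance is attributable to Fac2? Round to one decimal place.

19.1%

SS loadings for Fac2 = (-0.41)² + 0.51² + (-0.28)² + 0.24² + 0.89² + 0.04² + 0.30² + 0.28² = 1.5263
With 8 standardized items, total variance = 8. Proportion = 1.5263/8 = 0.1908 → 19.08%.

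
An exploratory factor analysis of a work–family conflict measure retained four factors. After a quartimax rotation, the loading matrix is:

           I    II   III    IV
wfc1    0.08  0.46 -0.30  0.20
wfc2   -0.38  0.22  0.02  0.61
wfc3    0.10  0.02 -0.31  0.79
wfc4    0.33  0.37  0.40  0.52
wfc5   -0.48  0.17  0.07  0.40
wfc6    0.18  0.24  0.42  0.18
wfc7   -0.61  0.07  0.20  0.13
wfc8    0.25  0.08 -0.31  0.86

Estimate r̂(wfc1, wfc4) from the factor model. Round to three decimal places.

0.181

r̂ = Σ λ_i·λ_j across factors = (0.08)(0.33) + (0.46)(0.37) + (-0.30)(0.40) + (0.20)(0.52)
  = +0.0264 +0.1702 -0.1200 +0.1040 = 0.1806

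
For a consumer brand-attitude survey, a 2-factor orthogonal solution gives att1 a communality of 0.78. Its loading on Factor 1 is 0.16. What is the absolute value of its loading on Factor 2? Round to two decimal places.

0.87

Under orthogonal rotation h² = Σλ², so λ_Factor 2² = h² − (0.0256) = 0.78 − 0.0256 = 0.7544.
|λ| = √0.7544 = 0.8686.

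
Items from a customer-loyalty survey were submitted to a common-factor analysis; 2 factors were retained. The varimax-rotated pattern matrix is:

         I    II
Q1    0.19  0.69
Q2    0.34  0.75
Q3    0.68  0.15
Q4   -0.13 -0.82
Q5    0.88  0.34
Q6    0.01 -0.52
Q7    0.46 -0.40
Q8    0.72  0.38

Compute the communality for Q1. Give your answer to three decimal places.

h² = 0.19² + 0.69² = 0.0361 + 0.4761 = 0.5122

0.512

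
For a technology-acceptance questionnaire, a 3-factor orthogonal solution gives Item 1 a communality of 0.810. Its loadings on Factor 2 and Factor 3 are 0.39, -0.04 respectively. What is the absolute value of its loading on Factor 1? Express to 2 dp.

Under orthogonal rotation h² = Σλ², so λ_Factor 1² = h² − (0.1537) = 0.810 − 0.1537 = 0.6563.
|λ| = √0.6563 = 0.8101.

0.81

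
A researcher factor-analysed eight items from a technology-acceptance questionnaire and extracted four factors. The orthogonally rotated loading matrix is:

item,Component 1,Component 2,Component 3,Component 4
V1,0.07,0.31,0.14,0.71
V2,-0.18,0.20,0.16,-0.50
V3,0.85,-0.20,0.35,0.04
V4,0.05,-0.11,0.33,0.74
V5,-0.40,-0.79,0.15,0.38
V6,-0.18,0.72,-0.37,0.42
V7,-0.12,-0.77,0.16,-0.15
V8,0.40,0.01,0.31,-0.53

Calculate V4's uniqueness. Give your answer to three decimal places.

0.329

h² = 0.05² + (-0.11)² + 0.33² + 0.74² = 0.0025 + 0.0121 + 0.1089 + 0.5476 = 0.6711
Uniqueness u² = 1 − h² = 1 − 0.6711 = 0.3289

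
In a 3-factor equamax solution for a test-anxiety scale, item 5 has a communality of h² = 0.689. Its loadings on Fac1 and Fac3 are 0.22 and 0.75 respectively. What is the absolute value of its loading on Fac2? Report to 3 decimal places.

0.279

Under orthogonal rotation h² = Σλ², so λ_Fac2² = h² − (0.6109) = 0.689 − 0.6109 = 0.0781.
|λ| = √0.0781 = 0.2795.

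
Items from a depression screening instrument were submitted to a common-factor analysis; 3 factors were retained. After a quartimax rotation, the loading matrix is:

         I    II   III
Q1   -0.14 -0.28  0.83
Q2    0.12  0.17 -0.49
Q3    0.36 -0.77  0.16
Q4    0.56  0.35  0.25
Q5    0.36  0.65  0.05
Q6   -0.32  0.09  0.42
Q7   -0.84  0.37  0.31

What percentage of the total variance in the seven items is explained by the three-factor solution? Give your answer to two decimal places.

58.53%

Communalities: 0.7869, 0.2834, 0.7481, 0.4986, 0.5546, 0.2869, 0.9386; Σh² = 4.0971.
Total variance with 7 standardized items is 7, so the solution explains 4.0971/7 = 0.5853 = 58.53%.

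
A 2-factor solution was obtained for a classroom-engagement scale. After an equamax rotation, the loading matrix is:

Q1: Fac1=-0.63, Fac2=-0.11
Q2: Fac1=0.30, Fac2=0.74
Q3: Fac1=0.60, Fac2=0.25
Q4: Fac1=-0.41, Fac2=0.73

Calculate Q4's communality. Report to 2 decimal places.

h² = (-0.41)² + 0.73² = 0.1681 + 0.5329 = 0.7010

0.70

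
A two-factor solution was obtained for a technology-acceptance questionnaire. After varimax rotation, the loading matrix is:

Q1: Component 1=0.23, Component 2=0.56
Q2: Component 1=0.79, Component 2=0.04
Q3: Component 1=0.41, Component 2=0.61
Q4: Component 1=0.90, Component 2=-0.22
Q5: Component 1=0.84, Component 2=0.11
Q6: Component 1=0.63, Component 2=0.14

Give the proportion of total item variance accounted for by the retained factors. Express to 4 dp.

0.5875

SS loadings by factor: 2.7576, 0.7674; total = 3.5250.
Total variance with 6 standardized items is 6, so the solution explains 3.5250/6 = 0.5875.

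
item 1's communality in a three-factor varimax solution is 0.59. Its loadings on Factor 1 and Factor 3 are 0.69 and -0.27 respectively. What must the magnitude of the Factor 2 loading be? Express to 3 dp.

Under orthogonal rotation h² = Σλ², so λ_Factor 2² = h² − (0.5490) = 0.59 − 0.5490 = 0.0410.
|λ| = √0.0410 = 0.2025.

0.202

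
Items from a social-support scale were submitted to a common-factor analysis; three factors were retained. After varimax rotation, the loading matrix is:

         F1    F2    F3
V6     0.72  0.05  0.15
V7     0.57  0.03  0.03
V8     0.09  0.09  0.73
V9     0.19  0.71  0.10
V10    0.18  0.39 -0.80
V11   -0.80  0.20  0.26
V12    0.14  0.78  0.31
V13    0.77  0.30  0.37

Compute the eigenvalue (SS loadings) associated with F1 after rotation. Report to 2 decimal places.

2.17

SS loadings for F1 = 0.72² + 0.57² + 0.09² + 0.19² + 0.18² + (-0.80)² + 0.14² + 0.77² = 0.5184 + 0.3249 + 0.0081 + 0.0361 + 0.0324 + 0.6400 + 0.0196 + 0.5929 = 2.1724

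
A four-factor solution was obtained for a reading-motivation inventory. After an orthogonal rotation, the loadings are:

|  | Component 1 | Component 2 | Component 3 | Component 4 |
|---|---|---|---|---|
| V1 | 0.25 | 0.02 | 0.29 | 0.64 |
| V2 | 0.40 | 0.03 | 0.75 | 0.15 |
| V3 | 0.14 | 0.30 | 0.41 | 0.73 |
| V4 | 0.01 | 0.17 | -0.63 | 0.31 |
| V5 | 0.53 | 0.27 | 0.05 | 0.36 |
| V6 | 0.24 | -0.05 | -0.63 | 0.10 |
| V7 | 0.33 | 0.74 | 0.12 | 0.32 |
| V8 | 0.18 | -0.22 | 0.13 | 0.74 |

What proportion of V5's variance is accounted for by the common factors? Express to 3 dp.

0.486

h² = 0.53² + 0.27² + 0.05² + 0.36² = 0.2809 + 0.0729 + 0.0025 + 0.1296 = 0.4859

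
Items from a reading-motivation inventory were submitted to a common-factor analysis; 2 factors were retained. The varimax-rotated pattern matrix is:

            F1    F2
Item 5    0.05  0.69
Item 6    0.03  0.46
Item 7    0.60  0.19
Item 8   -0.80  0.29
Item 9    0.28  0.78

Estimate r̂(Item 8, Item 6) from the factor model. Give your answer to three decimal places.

0.109

r̂ = Σ λ_i·λ_j across factors = (-0.80)(0.03) + (0.29)(0.46)
  = -0.0240 +0.1334 = 0.1094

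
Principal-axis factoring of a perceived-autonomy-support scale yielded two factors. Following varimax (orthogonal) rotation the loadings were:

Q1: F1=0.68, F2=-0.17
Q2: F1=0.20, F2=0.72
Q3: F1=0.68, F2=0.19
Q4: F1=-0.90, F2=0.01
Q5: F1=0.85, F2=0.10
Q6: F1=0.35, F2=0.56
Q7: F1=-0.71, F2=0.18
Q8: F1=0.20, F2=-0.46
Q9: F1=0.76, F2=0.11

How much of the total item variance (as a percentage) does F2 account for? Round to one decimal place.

SS loadings for F2 = (-0.17)² + 0.72² + 0.19² + 0.01² + 0.10² + 0.56² + 0.18² + (-0.46)² + 0.11² = 1.1632
With 9 standardized items, total variance = 9. Proportion = 1.1632/9 = 0.1292 → 12.92%.

12.9%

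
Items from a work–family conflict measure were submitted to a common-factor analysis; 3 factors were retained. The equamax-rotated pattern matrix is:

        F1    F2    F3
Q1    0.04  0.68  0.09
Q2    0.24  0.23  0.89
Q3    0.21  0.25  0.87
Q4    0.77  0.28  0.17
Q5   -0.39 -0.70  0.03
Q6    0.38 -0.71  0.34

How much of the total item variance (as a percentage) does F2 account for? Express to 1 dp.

27.5%

SS loadings for F2 = 0.68² + 0.23² + 0.25² + 0.28² + (-0.70)² + (-0.71)² = 1.6503
With 6 standardized items, total variance = 6. Proportion = 1.6503/6 = 0.2751 → 27.50%.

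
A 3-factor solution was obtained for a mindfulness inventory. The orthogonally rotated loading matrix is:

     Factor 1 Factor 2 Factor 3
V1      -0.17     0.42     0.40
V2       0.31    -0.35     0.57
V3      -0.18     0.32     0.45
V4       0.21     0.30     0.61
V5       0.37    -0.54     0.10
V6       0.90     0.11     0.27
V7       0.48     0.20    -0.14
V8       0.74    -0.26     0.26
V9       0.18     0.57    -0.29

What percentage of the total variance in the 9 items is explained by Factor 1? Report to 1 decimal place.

SS loadings for Factor 1 = (-0.17)² + 0.31² + (-0.18)² + 0.21² + 0.37² + 0.90² + 0.48² + 0.74² + 0.18² = 1.9588
With 9 standardized items, total variance = 9. Proportion = 1.9588/9 = 0.2176 → 21.76%.

21.8%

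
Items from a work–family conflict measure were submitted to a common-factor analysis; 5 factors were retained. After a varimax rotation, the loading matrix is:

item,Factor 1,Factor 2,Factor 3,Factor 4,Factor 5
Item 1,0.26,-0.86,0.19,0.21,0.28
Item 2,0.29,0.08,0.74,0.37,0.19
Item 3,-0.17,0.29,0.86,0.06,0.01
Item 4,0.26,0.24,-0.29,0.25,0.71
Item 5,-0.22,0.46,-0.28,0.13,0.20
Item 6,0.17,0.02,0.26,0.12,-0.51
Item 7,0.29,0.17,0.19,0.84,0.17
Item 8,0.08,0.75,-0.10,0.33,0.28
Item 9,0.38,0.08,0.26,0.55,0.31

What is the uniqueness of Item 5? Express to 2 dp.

h² = (-0.22)² + 0.46² + (-0.28)² + 0.13² + 0.20² = 0.0484 + 0.2116 + 0.0784 + 0.0169 + 0.0400 = 0.3953
Uniqueness u² = 1 − h² = 1 − 0.3953 = 0.6047

0.60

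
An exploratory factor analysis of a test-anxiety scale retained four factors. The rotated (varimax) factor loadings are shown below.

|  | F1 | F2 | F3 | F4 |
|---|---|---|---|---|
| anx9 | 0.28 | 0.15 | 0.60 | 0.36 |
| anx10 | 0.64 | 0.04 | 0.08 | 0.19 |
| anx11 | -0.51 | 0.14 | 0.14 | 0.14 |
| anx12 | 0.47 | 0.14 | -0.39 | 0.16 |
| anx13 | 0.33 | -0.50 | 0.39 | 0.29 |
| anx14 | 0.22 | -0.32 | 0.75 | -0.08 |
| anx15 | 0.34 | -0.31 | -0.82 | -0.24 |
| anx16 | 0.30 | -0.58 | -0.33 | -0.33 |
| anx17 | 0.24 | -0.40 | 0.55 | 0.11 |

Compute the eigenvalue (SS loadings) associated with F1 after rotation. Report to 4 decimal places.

SS loadings for F1 = 0.28² + 0.64² + (-0.51)² + 0.47² + 0.33² + 0.22² + 0.34² + 0.30² + 0.24² = 0.0784 + 0.4096 + 0.2601 + 0.2209 + 0.1089 + 0.0484 + 0.1156 + 0.0900 + 0.0576 = 1.3895

1.3895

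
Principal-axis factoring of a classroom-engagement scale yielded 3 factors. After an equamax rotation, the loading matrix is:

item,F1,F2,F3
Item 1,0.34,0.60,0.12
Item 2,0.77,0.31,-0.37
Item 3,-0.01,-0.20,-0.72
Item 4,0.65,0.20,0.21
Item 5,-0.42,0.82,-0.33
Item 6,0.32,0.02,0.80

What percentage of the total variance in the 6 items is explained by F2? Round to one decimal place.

SS loadings for F2 = 0.60² + 0.31² + (-0.20)² + 0.20² + 0.82² + 0.02² = 1.2089
With 6 standardized items, total variance = 6. Proportion = 1.2089/6 = 0.2015 → 20.15%.

20.1%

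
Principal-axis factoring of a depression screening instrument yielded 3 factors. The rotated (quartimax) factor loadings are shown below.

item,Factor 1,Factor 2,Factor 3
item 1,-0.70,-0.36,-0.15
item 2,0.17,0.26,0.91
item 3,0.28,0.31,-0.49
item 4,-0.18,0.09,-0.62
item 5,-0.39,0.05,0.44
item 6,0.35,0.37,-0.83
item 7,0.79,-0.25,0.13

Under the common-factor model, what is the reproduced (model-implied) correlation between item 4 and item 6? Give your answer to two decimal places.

r̂ = Σ λ_i·λ_j across factors = (-0.18)(0.35) + (0.09)(0.37) + (-0.62)(-0.83)
  = -0.0630 +0.0333 +0.5146 = 0.4849

0.48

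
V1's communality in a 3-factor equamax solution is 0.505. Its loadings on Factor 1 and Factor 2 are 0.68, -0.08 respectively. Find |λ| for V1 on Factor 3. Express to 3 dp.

Under orthogonal rotation h² = Σλ², so λ_Factor 3² = h² − (0.4688) = 0.505 − 0.4688 = 0.0362.
|λ| = √0.0362 = 0.1903.

0.190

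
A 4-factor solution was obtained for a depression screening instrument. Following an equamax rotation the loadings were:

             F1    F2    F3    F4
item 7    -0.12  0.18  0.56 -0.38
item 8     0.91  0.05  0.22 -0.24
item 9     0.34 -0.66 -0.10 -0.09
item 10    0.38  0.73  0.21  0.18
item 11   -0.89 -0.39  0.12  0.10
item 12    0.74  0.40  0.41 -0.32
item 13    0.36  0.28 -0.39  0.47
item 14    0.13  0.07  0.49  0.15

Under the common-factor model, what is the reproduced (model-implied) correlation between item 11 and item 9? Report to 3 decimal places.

-0.066

r̂ = Σ λ_i·λ_j across factors = (-0.89)(0.34) + (-0.39)(-0.66) + (0.12)(-0.10) + (0.10)(-0.09)
  = -0.3026 +0.2574 -0.0120 -0.0090 = -0.0662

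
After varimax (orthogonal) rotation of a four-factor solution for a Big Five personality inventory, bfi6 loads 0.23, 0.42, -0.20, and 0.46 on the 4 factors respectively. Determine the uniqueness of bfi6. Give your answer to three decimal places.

h² = 0.23² + 0.42² + (-0.20)² + 0.46² = 0.0529 + 0.1764 + 0.0400 + 0.2116 = 0.4809
Uniqueness u² = 1 − h² = 1 − 0.4809 = 0.5191

0.519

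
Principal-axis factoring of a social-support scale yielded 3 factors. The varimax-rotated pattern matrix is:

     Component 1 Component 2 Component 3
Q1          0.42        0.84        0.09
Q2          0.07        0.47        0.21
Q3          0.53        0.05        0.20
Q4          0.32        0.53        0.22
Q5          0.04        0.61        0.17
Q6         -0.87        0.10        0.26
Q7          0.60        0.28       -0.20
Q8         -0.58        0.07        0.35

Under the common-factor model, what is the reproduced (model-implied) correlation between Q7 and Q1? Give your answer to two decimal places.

0.47

r̂ = Σ λ_i·λ_j across factors = (0.60)(0.42) + (0.28)(0.84) + (-0.20)(0.09)
  = +0.2520 +0.2352 -0.0180 = 0.4692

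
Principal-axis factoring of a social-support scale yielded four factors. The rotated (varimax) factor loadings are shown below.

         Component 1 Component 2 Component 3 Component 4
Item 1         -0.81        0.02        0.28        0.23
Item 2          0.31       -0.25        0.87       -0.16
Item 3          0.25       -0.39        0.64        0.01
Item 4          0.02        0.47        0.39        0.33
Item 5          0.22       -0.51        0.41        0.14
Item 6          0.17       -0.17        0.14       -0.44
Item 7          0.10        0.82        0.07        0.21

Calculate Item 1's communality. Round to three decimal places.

0.788

h² = (-0.81)² + 0.02² + 0.28² + 0.23² = 0.6561 + 0.0004 + 0.0784 + 0.0529 = 0.7878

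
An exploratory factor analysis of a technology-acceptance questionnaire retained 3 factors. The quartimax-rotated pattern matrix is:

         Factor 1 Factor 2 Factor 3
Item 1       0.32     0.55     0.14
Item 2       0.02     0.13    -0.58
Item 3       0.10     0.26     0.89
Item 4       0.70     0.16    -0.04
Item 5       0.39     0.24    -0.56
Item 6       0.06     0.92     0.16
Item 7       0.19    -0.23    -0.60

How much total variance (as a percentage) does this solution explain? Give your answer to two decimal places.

Communalities: 0.4245, 0.3537, 0.8697, 0.5172, 0.5233, 0.8756, 0.4490; Σh² = 4.0130.
Total variance with 7 standardized items is 7, so the solution explains 4.0130/7 = 0.5733 = 57.33%.

57.33%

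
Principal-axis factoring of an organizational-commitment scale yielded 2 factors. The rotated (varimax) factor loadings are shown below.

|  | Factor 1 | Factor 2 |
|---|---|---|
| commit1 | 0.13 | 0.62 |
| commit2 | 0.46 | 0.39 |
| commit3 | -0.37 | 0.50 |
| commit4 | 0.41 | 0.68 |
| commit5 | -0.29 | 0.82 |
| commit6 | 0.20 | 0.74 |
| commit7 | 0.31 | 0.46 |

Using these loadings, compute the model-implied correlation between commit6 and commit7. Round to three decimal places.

0.402

r̂ = Σ λ_i·λ_j across factors = (0.20)(0.31) + (0.74)(0.46)
  = +0.0620 +0.3404 = 0.4024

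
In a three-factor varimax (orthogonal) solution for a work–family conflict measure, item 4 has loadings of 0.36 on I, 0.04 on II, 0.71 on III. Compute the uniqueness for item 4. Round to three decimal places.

0.365

h² = 0.36² + 0.04² + 0.71² = 0.1296 + 0.0016 + 0.5041 = 0.6353
Uniqueness u² = 1 − h² = 1 − 0.6353 = 0.3647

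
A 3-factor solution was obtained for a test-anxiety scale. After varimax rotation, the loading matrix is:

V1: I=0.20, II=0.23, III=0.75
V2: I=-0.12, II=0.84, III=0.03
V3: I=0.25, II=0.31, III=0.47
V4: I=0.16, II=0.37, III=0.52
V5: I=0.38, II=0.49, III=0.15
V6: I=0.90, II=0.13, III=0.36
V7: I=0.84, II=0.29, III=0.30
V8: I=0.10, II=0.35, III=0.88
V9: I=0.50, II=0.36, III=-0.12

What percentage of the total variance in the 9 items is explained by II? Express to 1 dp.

17.6%

SS loadings for II = 0.23² + 0.84² + 0.31² + 0.37² + 0.49² + 0.13² + 0.29² + 0.35² + 0.36² = 1.5847
With 9 standardized items, total variance = 9. Proportion = 1.5847/9 = 0.1761 → 17.61%.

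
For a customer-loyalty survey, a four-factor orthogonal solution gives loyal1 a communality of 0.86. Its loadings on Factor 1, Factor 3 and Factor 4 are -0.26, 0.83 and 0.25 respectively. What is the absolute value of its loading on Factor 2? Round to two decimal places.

Under orthogonal rotation h² = Σλ², so λ_Factor 2² = h² − (0.8190) = 0.86 − 0.8190 = 0.0410.
|λ| = √0.0410 = 0.2025.

0.20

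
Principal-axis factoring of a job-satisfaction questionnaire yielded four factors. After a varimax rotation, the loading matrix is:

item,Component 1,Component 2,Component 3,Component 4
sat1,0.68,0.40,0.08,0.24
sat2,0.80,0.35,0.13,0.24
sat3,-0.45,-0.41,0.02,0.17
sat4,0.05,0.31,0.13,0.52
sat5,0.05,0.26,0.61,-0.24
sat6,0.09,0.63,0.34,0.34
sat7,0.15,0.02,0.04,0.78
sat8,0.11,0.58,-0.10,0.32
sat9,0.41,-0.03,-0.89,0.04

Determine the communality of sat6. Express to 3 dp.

h² = 0.09² + 0.63² + 0.34² + 0.34² = 0.0081 + 0.3969 + 0.1156 + 0.1156 = 0.6362

0.636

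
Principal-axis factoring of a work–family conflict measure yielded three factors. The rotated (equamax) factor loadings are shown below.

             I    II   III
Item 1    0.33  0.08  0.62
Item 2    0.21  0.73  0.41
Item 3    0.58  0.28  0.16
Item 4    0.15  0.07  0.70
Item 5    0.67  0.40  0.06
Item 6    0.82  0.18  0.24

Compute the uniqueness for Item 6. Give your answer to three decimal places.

h² = 0.82² + 0.18² + 0.24² = 0.6724 + 0.0324 + 0.0576 = 0.7624
Uniqueness u² = 1 − h² = 1 − 0.7624 = 0.2376

0.238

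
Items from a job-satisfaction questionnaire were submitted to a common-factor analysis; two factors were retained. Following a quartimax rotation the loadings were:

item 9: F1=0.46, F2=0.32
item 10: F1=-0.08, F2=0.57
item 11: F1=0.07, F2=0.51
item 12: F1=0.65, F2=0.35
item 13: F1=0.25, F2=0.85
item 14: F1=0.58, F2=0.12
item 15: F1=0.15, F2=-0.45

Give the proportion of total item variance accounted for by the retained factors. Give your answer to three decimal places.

SS loadings by factor: 1.0668, 1.7493; total = 2.8161.
Total variance with 7 standardized items is 7, so the solution explains 2.8161/7 = 0.4023.

0.402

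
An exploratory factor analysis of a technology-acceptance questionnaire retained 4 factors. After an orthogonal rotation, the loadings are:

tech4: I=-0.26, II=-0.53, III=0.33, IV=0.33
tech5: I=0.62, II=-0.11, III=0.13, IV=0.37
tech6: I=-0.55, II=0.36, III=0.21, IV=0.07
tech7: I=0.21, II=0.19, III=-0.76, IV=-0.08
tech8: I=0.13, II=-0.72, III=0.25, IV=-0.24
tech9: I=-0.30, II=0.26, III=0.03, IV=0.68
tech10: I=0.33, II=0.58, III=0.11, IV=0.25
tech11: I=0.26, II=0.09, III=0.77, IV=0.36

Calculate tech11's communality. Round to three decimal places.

0.798

h² = 0.26² + 0.09² + 0.77² + 0.36² = 0.0676 + 0.0081 + 0.5929 + 0.1296 = 0.7982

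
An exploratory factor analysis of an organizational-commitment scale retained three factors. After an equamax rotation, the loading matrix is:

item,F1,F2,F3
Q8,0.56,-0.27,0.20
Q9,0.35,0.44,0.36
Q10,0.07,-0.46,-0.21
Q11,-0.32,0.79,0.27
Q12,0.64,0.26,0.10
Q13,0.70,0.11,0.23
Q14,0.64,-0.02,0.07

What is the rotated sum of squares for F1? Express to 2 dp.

SS loadings for F1 = 0.56² + 0.35² + 0.07² + (-0.32)² + 0.64² + 0.70² + 0.64² = 0.3136 + 0.1225 + 0.0049 + 0.1024 + 0.4096 + 0.4900 + 0.4096 = 1.8526

1.85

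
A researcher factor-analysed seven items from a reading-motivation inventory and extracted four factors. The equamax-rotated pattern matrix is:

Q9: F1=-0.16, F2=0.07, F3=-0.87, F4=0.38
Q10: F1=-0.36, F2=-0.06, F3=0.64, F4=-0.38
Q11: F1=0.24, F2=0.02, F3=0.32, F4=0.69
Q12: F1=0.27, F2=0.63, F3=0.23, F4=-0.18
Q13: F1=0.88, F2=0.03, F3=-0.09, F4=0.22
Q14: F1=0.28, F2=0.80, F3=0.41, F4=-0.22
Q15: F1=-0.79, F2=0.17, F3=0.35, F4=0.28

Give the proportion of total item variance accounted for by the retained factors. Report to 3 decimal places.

0.776

Communalities: 0.9318, 0.6872, 0.6365, 0.5551, 0.8318, 0.9349, 0.8539; Σh² = 5.4312.
Total variance with 7 standardized items is 7, so the solution explains 5.4312/7 = 0.7759.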